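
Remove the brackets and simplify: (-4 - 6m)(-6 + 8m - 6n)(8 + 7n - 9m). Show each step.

192 + 360n - 184m + 100mn - 420m² + 168n² - 660m²n + 432m³ + 252mn²

(-4 - 6m)(-6 + 8m - 6n)(8 + 7n - 9m)
= (24 - 32m + 24n + 36m - 48m² + 36mn)(8 + 7n - 9m)    [distributive law]
= (24 + 4m + 24n - 48m² + 36mn)(8 + 7n - 9m)    [combine like terms]
= 192 + 168n - 216m + 32m + 28mn - 36m² + 192n + 168n² - 216mn - 384m² - 336m²n + 432m³ + 288mn + 252mn² - 324m²n    [distributive law]
= 192 + 360n - 184m + 100mn - 420m² + 168n² - 660m²n + 432m³ + 252mn²    [combine like terms]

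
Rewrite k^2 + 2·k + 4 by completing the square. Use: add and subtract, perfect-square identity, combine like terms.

(k + 1)^2 + 3

k^2 + 2·k + 4
= k^2 + 2·k + 1 - 1 + 4    [add and subtract 1]
= (k + 1)^2 - 1 + 4    [perfect-square identity]
= (k + 1)^2 + 3    [combine constants]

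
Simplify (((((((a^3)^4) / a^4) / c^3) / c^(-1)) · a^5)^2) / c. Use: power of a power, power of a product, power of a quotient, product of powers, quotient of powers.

a^26c^(-5)

(((((((a^3)^4) / a^4) / c^3) / c^(-1)) · a^5)^2) / c
= (((((((a^3)^4) / a^4) / c^3) / c^(-1))^2) · ((a^5)^2)) / c    [power of a product]
= (((((((a^3)^4) / a^4) / c^3)^2) / ((c^(-1))^2)) · ((a^5)^2)) / c    [power of a quotient]
= (((((((a^3)^4) / a^4)^2) / ((c^3)^2)) / ((c^(-1))^2)) · ((a^5)^2)) / c    [power of a quotient]
= (((((((a^3)^4)^2) / ((a^4)^2)) / ((c^3)^2)) / ((c^(-1))^2)) · ((a^5)^2)) / c    [power of a quotient]
= ((((((a^3)^8) / ((a^4)^2)) / ((c^3)^2)) / ((c^(-1))^2)) · ((a^5)^2)) / c    [power of a power]
= ((((a^24 / ((a^4)^2)) / ((c^3)^2)) / ((c^(-1))^2)) · ((a^5)^2)) / c    [power of a power]
= ((((a^24 / a^8) / ((c^3)^2)) / ((c^(-1))^2)) · ((a^5)^2)) / c    [power of a power]
= (((a^16 / ((c^3)^2)) / ((c^(-1))^2)) · ((a^5)^2)) / c    [quotient of powers]
= (((a^16 / c^6) / ((c^(-1))^2)) · ((a^5)^2)) / c    [power of a power]
= (((a^16 / c^6) / c^(-2)) · ((a^5)^2)) / c    [power of a power]
= (((a^16 / c^6) / c^(-2)) · a^10) / c    [power of a power]
= a^26c^(-5)    [quotient of powers; product of powers]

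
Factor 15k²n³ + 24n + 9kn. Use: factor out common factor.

15k²n³ + 24n + 9kn
= 3(5k²n³ + 8n + 3kn)    [factor out 3]
= 3n(5k²n² + 8 + 3k)    [factor out n]

3n(5k²n² + 8 + 3k)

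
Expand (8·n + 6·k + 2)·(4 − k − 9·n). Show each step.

14·n − 62·k·n − 72·n^2 + 22·k − 6·k^2 + 8

(8·n + 6·k + 2)·(4 − k − 9·n)
= 32·n − 8·k·n − 72·n^2 + 24·k − 6·k^2 − 54·k·n + 8 − 2·k − 18·n    [distributive law]
= 14·n − 62·k·n − 72·n^2 + 22·k − 6·k^2 + 8    [combine like terms]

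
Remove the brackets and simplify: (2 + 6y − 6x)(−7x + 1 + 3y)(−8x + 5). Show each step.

(2 + 6y − 6x)(−7x + 1 + 3y)(−8x + 5)
= (−14x + 2 + 6y − 42xy + 6y + 18y² + 42x² − 6x − 18xy)(−8x + 5)    [distributive law]
= (−20x + 2 + 12y − 60xy + 18y² + 42x²)(−8x + 5)    [combine like terms]
= 160x² − 100x − 16x + 10 − 96xy + 60y + 480x²y − 300xy − 144xy² + 90y² − 336x³ + 210x²    [distributive law]
= 370x² − 116x + 10 − 396xy + 60y + 480x²y − 144xy² + 90y² − 336x³    [combine like terms]

370x² − 116x + 10 − 396xy + 60y + 480x²y − 144xy² + 90y² − 336x³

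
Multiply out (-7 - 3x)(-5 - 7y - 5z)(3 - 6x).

(-7 - 3x)(-5 - 7y - 5z)(3 - 6x)
= (35 + 49y + 35z + 15x + 21xy + 15xz)(3 - 6x)    [distributive law]
= 105 - 210x + 147y - 294xy + 105z - 210xz + 45x - 90x^2 + 63xy - 126x^2y + 45xz - 90x^2z    [distributive law]
= 105 - 165x + 147y - 231xy + 105z - 165xz - 90x^2 - 126x^2y - 90x^2z    [combine like terms]

105 - 165x + 147y - 231xy + 105z - 165xz - 90x^2 - 126x^2y - 90x^2z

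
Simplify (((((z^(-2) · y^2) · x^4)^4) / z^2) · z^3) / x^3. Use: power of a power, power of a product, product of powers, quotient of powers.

(((((z^(-2) · y^2) · x^4)^4) / z^2) · z^3) / x^3
= (((((z^(-2) · y^2)^4) · ((x^4)^4)) / z^2) · z^3) / x^3    [power of a product]
= ((((((z^(-2))^4) · ((y^2)^4)) · ((x^4)^4)) / z^2) · z^3) / x^3    [power of a product]
= ((((z^(-8) · ((y^2)^4)) · ((x^4)^4)) / z^2) · z^3) / x^3    [power of a power]
= ((((z^(-8) · y^8) · ((x^4)^4)) / z^2) · z^3) / x^3    [power of a power]
= ((((z^(-8) · y^8) · x^16) / z^2) · z^3) / x^3    [power of a power]
= x^13y^8z^(-7)    [quotient of powers; product of powers]

x^13y^8z^(-7)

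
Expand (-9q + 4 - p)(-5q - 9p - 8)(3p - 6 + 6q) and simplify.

651pq² + 42q² + 270q³ + 312p²q - 528pq - 504q - 138p² + 72p + 192 + 27p³

(-9q + 4 - p)(-5q - 9p - 8)(3p - 6 + 6q)
= (45q² + 81pq + 72q - 20q - 36p - 32 + 5pq + 9p² + 8p)(3p - 6 + 6q)    [distributive law]
= (45q² + 86pq + 52q - 28p - 32 + 9p²)(3p - 6 + 6q)    [combine like terms]
= 135pq² - 270q² + 270q³ + 258p²q - 516pq + 516pq² + 156pq - 312q + 312q² - 84p² + 168p - 168pq - 96p + 192 - 192q + 27p³ - 54p² + 54p²q    [distributive law]
= 651pq² + 42q² + 270q³ + 312p²q - 528pq - 504q - 138p² + 72p + 192 + 27p³    [combine like terms]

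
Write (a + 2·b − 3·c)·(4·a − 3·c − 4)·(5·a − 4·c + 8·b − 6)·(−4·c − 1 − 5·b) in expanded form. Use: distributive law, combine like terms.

(a + 2·b − 3·c)·(4·a − 3·c − 4)·(5·a − 4·c + 8·b − 6)·(−4·c − 1 − 5·b)
= (4·a^2 − 3·a·c − 4·a + 8·a·b − 6·b·c − 8·b − 12·a·c + 9·c^2 + 12·c)·(5·a − 4·c + 8·b − 6)·(−4·c − 1 − 5·b)    [distributive law]
= (4·a^2 − 15·a·c − 4·a + 8·a·b − 6·b·c − 8·b + 9·c^2 + 12·c)·(5·a − 4·c + 8·b − 6)·(−4·c − 1 − 5·b)    [combine like terms]
= (20·a^3 − 16·a^2·c + 32·a^2·b − 24·a^2 − 75·a^2·c + 60·a·c^2 − 120·a·b·c + 90·a·c − 20·a^2 + 16·a·c − 32·a·b + 24·a + 40·a^2·b − 32·a·b·c + 64·a·b^2 − 48·a·b − 30·a·b·c + 24·b·c^2 − 48·b^2·c + 36·b·c − 40·a·b + 32·b·c − 64·b^2 + 48·b + 45·a·c^2 − 36·c^3 + 72·b·c^2 − 54·c^2 + 60·a·c − 48·c^2 + 96·b·c − 72·c)·(−4·c − 1 − 5·b)    [distributive law]
= (20·a^3 − 91·a^2·c + 72·a^2·b − 44·a^2 + 105·a·c^2 − 182·a·b·c + 166·a·c − 120·a·b + 24·a + 64·a·b^2 + 96·b·c^2 − 48·b^2·c + 164·b·c − 64·b^2 + 48·b − 36·c^3 − 102·c^2 − 72·c)·(−4·c − 1 − 5·b)    [combine like terms]
= −80·a^3·c − 20·a^3 − 100·a^3·b + 364·a^2·c^2 + 91·a^2·c + 455·a^2·b·c − 288·a^2·b·c − 72·a^2·b − 360·a^2·b^2 + 176·a^2·c + 44·a^2 + 220·a^2·b − 420·a·c^3 − 105·a·c^2 − 525·a·b·c^2 + 728·a·b·c^2 + 182·a·b·c + 910·a·b^2·c − 664·a·c^2 − 166·a·c − 830·a·b·c + 480·a·b·c + 120·a·b + 600·a·b^2 − 96·a·c − 24·a − 120·a·b − 256·a·b^2·c − 64·a·b^2 − 320·a·b^3 − 384·b·c^3 − 96·b·c^2 − 480·b^2·c^2 + 192·b^2·c^2 + 48·b^2·c + 240·b^3·c − 656·b·c^2 − 164·b·c − 820·b^2·c + 256·b^2·c + 64·b^2 + 320·b^3 − 192·b·c − 48·b − 240·b^2 + 144·c^4 + 36·c^3 + 180·b·c^3 + 408·c^3 + 102·c^2 + 510·b·c^2 + 288·c^2 + 72·c + 360·b·c    [distributive law]
= −80·a^3·c − 20·a^3 − 100·a^3·b + 364·a^2·c^2 + 267·a^2·c + 167·a^2·b·c + 148·a^2·b − 360·a^2·b^2 + 44·a^2 − 420·a·c^3 − 769·a·c^2 + 203·a·b·c^2 − 168·a·b·c + 654·a·b^2·c − 262·a·c + 536·a·b^2 − 24·a − 320·a·b^3 − 204·b·c^3 − 242·b·c^2 − 288·b^2·c^2 − 516·b^2·c + 240·b^3·c + 4·b·c − 176·b^2 + 320·b^3 − 48·b + 144·c^4 + 444·c^3 + 390·c^2 + 72·c    [combine like terms]

−80·a^3·c − 20·a^3 − 100·a^3·b + 364·a^2·c^2 + 267·a^2·c + 167·a^2·b·c + 148·a^2·b − 360·a^2·b^2 + 44·a^2 − 420·a·c^3 − 769·a·c^2 + 203·a·b·c^2 − 168·a·b·c + 654·a·b^2·c − 262·a·c + 536·a·b^2 − 24·a − 320·a·b^3 − 204·b·c^3 − 242·b·c^2 − 288·b^2·c^2 − 516·b^2·c + 240·b^3·c + 4·b·c − 176·b^2 + 320·b^3 − 48·b + 144·c^4 + 444·c^3 + 390·c^2 + 72·c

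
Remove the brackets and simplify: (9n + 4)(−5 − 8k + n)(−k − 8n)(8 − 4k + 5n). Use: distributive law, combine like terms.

(9n + 4)(−5 − 8k + n)(−k − 8n)(8 − 4k + 5n)
= (−45n − 72kn + 9n^2 − 20 − 32k + 4n)(−k − 8n)(8 − 4k + 5n)    [distributive law]
= (−41n − 72kn + 9n^2 − 20 − 32k)(−k − 8n)(8 − 4k + 5n)    [combine like terms]
= (41kn + 328n^2 + 72k^2n + 576kn^2 − 9kn^2 − 72n^3 + 20k + 160n + 32k^2 + 256kn)(8 − 4k + 5n)    [distributive law]
= (297kn + 328n^2 + 72k^2n + 567kn^2 − 72n^3 + 20k + 160n + 32k^2)(8 − 4k + 5n)    [combine like terms]
= 2376kn − 1188k^2n + 1485kn^2 + 2624n^2 − 1312kn^2 + 1640n^3 + 576k^2n − 288k^3n + 360k^2n^2 + 4536kn^2 − 2268k^2n^2 + 2835kn^3 − 576n^3 + 288kn^3 − 360n^4 + 160k − 80k^2 + 100kn + 1280n − 640kn + 800n^2 + 256k^2 − 128k^3 + 160k^2n    [distributive law]
= 1836kn − 452k^2n + 4709kn^2 + 3424n^2 + 1064n^3 − 288k^3n − 1908k^2n^2 + 3123kn^3 − 360n^4 + 160k + 176k^2 + 1280n − 128k^3    [combine like terms]

1836kn − 452k^2n + 4709kn^2 + 3424n^2 + 1064n^3 − 288k^3n − 1908k^2n^2 + 3123kn^3 − 360n^4 + 160k + 176k^2 + 1280n − 128k^3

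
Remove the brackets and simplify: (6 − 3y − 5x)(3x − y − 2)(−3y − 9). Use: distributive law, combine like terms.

(6 − 3y − 5x)(3x − y − 2)(−3y − 9)
= (18x − 6y − 12 − 9xy + 3y² + 6y − 15x² + 5xy + 10x)(−3y − 9)    [distributive law]
= (28x − 12 − 4xy + 3y² − 15x²)(−3y − 9)    [combine like terms]
= −84xy − 252x + 36y + 108 + 12xy² + 36xy − 9y³ − 27y² + 45x²y + 135x²    [distributive law]
= −48xy − 252x + 36y + 108 + 12xy² − 9y³ − 27y² + 45x²y + 135x²    [combine like terms]

−48xy − 252x + 36y + 108 + 12xy² − 9y³ − 27y² + 45x²y + 135x²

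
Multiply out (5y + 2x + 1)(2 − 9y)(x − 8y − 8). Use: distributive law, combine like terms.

(5y + 2x + 1)(2 − 9y)(x − 8y − 8)
= (10y − 45y² + 4x − 18xy + 2 − 9y)(x − 8y − 8)    [distributive law]
= (y − 45y² + 4x − 18xy + 2)(x − 8y − 8)    [combine like terms]
= xy − 8y² − 8y − 45xy² + 360y³ + 360y² + 4x² − 32xy − 32x − 18x²y + 144xy² + 144xy + 2x − 16y − 16    [distributive law]
= 113xy + 352y² − 24y + 99xy² + 360y³ + 4x² − 30x − 18x²y − 16    [combine like terms]

113xy + 352y² − 24y + 99xy² + 360y³ + 4x² − 30x − 18x²y − 16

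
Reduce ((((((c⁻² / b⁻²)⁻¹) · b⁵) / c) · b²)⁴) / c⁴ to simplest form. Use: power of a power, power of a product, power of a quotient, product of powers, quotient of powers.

((((((c⁻² / b⁻²)⁻¹) · b⁵) / c) · b²)⁴) / c⁴
= ((((((c⁻² / b⁻²)⁻¹) · b⁵) / c)⁴) · ((b²)⁴)) / c⁴    [power of a product]
= ((((((c⁻² / b⁻²)⁻¹) · b⁵)⁴) / (c⁴)) · ((b²)⁴)) / c⁴    [power of a quotient]
= ((((((c⁻² / b⁻²)⁻¹)⁴) · ((b⁵)⁴)) / (c⁴)) · ((b²)⁴)) / c⁴    [power of a product]
= (((((c⁻² / b⁻²)⁻⁴) · ((b⁵)⁴)) / (c⁴)) · ((b²)⁴)) / c⁴    [power of a power]
= ((((((c⁻²)⁻⁴) / ((b⁻²)⁻⁴)) · ((b⁵)⁴)) / (c⁴)) · ((b²)⁴)) / c⁴    [power of a quotient]
= ((((c⁸ / ((b⁻²)⁻⁴)) · ((b⁵)⁴)) / (c⁴)) · ((b²)⁴)) / c⁴    [power of a power]
= ((((c⁸ / b⁸) · ((b⁵)⁴)) / (c⁴)) · ((b²)⁴)) / c⁴    [power of a power]
= ((((c⁸ / b⁸) · b²⁰) / (c⁴)) · ((b²)⁴)) / c⁴    [power of a power]
= ((((c⁸ / b⁸) · b²⁰) / c⁴) · b⁸) / c⁴    [power of a power]
= b²⁰    [quotient of powers; product of powers]

b²⁰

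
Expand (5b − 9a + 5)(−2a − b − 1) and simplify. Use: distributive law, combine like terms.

(5b − 9a + 5)(−2a − b − 1)
= −10ab − 5b² − 5b + 18a² + 9ab + 9a − 10a − 5b − 5    [distributive law]
= −ab − 5b² − 10b + 18a² − a − 5    [combine like terms]

−ab − 5b² − 10b + 18a² − a − 5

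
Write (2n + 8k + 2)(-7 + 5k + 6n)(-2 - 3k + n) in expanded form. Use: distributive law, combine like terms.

-10n - 156kn - 26n² - 134k²n + 22kn² + 12n³ + 134k + 58k² - 120k³ + 28

(2n + 8k + 2)(-7 + 5k + 6n)(-2 - 3k + n)
= (-14n + 10kn + 12n² - 56k + 40k² + 48kn - 14 + 10k + 12n)(-2 - 3k + n)    [distributive law]
= (-2n + 58kn + 12n² - 46k + 40k² - 14)(-2 - 3k + n)    [combine like terms]
= 4n + 6kn - 2n² - 116kn - 174k²n + 58kn² - 24n² - 36kn² + 12n³ + 92k + 138k² - 46kn - 80k² - 120k³ + 40k²n + 28 + 42k - 14n    [distributive law]
= -10n - 156kn - 26n² - 134k²n + 22kn² + 12n³ + 134k + 58k² - 120k³ + 28    [combine like terms]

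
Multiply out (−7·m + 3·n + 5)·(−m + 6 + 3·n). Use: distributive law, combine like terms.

7·m^2 − 47·m − 24·m·n + 33·n + 9·n^2 + 30

(−7·m + 3·n + 5)·(−m + 6 + 3·n)
= 7·m^2 − 42·m − 21·m·n − 3·m·n + 18·n + 9·n^2 − 5·m + 30 + 15·n    [distributive law]
= 7·m^2 − 47·m − 24·m·n + 33·n + 9·n^2 + 30    [combine like terms]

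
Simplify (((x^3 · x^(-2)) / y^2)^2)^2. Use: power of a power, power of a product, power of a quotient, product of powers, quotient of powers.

x^4·y^(-8)

(((x^3 · x^(-2)) / y^2)^2)^2
= ((x^3 · x^(-2)) / y^2)^4    [power of a power]
= ((x^3 · x^(-2))^4) / ((y^2)^4)    [power of a quotient]
= (((x^3)^4) · ((x^(-2))^4)) / ((y^2)^4)    [power of a product]
= (x^12 · ((x^(-2))^4)) / ((y^2)^4)    [power of a power]
= (x^12 · x^(-8)) / ((y^2)^4)    [power of a power]
= x^4 / ((y^2)^4)    [product of powers]
= x^4 / y^8    [power of a power]
= x^4·y^(-8)    [quotient of powers]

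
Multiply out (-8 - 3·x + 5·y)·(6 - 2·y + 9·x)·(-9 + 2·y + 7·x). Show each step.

(-8 - 3·x + 5·y)·(6 - 2·y + 9·x)·(-9 + 2·y + 7·x)
= (-48 + 16·y - 72·x - 18·x + 6·x·y - 27·x^2 + 30·y - 10·y^2 + 45·x·y)·(-9 + 2·y + 7·x)    [distributive law]
= (-48 + 46·y - 90·x + 51·x·y - 27·x^2 - 10·y^2)·(-9 + 2·y + 7·x)    [combine like terms]
= 432 - 96·y - 336·x - 414·y + 92·y^2 + 322·x·y + 810·x - 180·x·y - 630·x^2 - 459·x·y + 102·x·y^2 + 357·x^2·y + 243·x^2 - 54·x^2·y - 189·x^3 + 90·y^2 - 20·y^3 - 70·x·y^2    [distributive law]
= 432 - 510·y + 474·x + 182·y^2 - 317·x·y - 387·x^2 + 32·x·y^2 + 303·x^2·y - 189·x^3 - 20·y^3    [combine like terms]

432 - 510·y + 474·x + 182·y^2 - 317·x·y - 387·x^2 + 32·x·y^2 + 303·x^2·y - 189·x^3 - 20·y^3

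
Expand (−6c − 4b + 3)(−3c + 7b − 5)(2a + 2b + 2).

36ac^2 + 36bc^2 + 36c^2 − 60abc − 60b^2c − 18bc + 42ac + 42c − 56ab^2 − 56b^3 + 26b^2 + 82ab + 52b − 30a − 30

(−6c − 4b + 3)(−3c + 7b − 5)(2a + 2b + 2)
= (18c^2 − 42bc + 30c + 12bc − 28b^2 + 20b − 9c + 21b − 15)(2a + 2b + 2)    [distributive law]
= (18c^2 − 30bc + 21c − 28b^2 + 41b − 15)(2a + 2b + 2)    [combine like terms]
= 36ac^2 + 36bc^2 + 36c^2 − 60abc − 60b^2c − 60bc + 42ac + 42bc + 42c − 56ab^2 − 56b^3 − 56b^2 + 82ab + 82b^2 + 82b − 30a − 30b − 30    [distributive law]
= 36ac^2 + 36bc^2 + 36c^2 − 60abc − 60b^2c − 18bc + 42ac + 42c − 56ab^2 − 56b^3 + 26b^2 + 82ab + 52b − 30a − 30    [combine like terms]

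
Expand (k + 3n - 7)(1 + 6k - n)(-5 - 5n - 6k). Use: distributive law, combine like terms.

(k + 3n - 7)(1 + 6k - n)(-5 - 5n - 6k)
= (k + 6k² - kn + 3n + 18kn - 3n² - 7 - 42k + 7n)(-5 - 5n - 6k)    [distributive law]
= (-41k + 6k² + 17kn + 10n - 3n² - 7)(-5 - 5n - 6k)    [combine like terms]
= 205k + 205kn + 246k² - 30k² - 30k²n - 36k³ - 85kn - 85kn² - 102k²n - 50n - 50n² - 60kn + 15n² + 15n³ + 18kn² + 35 + 35n + 42k    [distributive law]
= 247k + 60kn + 216k² - 132k²n - 36k³ - 67kn² - 15n - 35n² + 15n³ + 35    [combine like terms]

247k + 60kn + 216k² - 132k²n - 36k³ - 67kn² - 15n - 35n² + 15n³ + 35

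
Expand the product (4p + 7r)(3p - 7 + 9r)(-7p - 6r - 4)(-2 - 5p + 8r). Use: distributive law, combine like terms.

-572p^3 + 420p^4 + 1683p^3r + 711p^2r + 147p^2r^2 - 856p^2 - 650pr + 3620pr^2 - 224p - 4374pr^3 + 1484r^2 + 1092r^3 - 392r - 3024r^4

(4p + 7r)(3p - 7 + 9r)(-7p - 6r - 4)(-2 - 5p + 8r)
= (12p^2 - 28p + 36pr + 21pr - 49r + 63r^2)(-7p - 6r - 4)(-2 - 5p + 8r)    [distributive law]
= (12p^2 - 28p + 57pr - 49r + 63r^2)(-7p - 6r - 4)(-2 - 5p + 8r)    [combine like terms]
= (-84p^3 - 72p^2r - 48p^2 + 196p^2 + 168pr + 112p - 399p^2r - 342pr^2 - 228pr + 343pr + 294r^2 + 196r - 441pr^2 - 378r^3 - 252r^2)(-2 - 5p + 8r)    [distributive law]
= (-84p^3 - 471p^2r + 148p^2 + 283pr + 112p - 783pr^2 + 42r^2 + 196r - 378r^3)(-2 - 5p + 8r)    [combine like terms]
= 168p^3 + 420p^4 - 672p^3r + 942p^2r + 2355p^3r - 3768p^2r^2 - 296p^2 - 740p^3 + 1184p^2r - 566pr - 1415p^2r + 2264pr^2 - 224p - 560p^2 + 896pr + 1566pr^2 + 3915p^2r^2 - 6264pr^3 - 84r^2 - 210pr^2 + 336r^3 - 392r - 980pr + 1568r^2 + 756r^3 + 1890pr^3 - 3024r^4    [distributive law]
= -572p^3 + 420p^4 + 1683p^3r + 711p^2r + 147p^2r^2 - 856p^2 - 650pr + 3620pr^2 - 224p - 4374pr^3 + 1484r^2 + 1092r^3 - 392r - 3024r^4    [combine like terms]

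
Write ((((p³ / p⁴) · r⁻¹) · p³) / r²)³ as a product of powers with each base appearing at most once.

p⁶r⁻⁹

((((p³ / p⁴) · r⁻¹) · p³) / r²)³
= ((((p³ / p⁴) · r⁻¹) · p³)³) / ((r²)³)    [power of a quotient]
= ((((p³ / p⁴) · r⁻¹)³) · ((p³)³)) / ((r²)³)    [power of a product]
= ((((p³ / p⁴)³) · ((r⁻¹)³)) · ((p³)³)) / ((r²)³)    [power of a product]
= (((((p³)³) / ((p⁴)³)) · ((r⁻¹)³)) · ((p³)³)) / ((r²)³)    [power of a quotient]
= (((p⁹ / ((p⁴)³)) · ((r⁻¹)³)) · ((p³)³)) / ((r²)³)    [power of a power]
= (((p⁹ / p¹²) · ((r⁻¹)³)) · ((p³)³)) / ((r²)³)    [power of a power]
= ((p⁻³ · ((r⁻¹)³)) · ((p³)³)) / ((r²)³)    [quotient of powers]
= ((p⁻³ · r⁻³) · ((p³)³)) / ((r²)³)    [power of a power]
= ((p⁻³ · r⁻³) · p⁹) / ((r²)³)    [power of a power]
= ((p⁻³ · r⁻³) · p⁹) / r⁶    [power of a power]
= p⁶r⁻⁹    [quotient of powers; product of powers]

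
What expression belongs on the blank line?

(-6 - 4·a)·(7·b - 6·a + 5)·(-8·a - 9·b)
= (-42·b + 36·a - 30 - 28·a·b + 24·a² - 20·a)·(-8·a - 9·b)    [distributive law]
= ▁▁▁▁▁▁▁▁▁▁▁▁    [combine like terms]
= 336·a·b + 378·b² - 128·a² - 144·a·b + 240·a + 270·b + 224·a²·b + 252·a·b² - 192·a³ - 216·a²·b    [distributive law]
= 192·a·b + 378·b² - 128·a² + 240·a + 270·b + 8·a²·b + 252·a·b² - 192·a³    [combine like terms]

After combine like terms, the bracketed line is:

(-42·b + 16·a - 30 - 28·a·b + 24·a²)·(-8·a - 9·b)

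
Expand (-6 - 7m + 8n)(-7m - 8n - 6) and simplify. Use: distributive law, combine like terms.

84m + 36 + 49m^2 - 64n^2

(-6 - 7m + 8n)(-7m - 8n - 6)
= 42m + 48n + 36 + 49m^2 + 56mn + 42m - 56mn - 64n^2 - 48n    [distributive law]
= 84m + 36 + 49m^2 - 64n^2    [combine like terms]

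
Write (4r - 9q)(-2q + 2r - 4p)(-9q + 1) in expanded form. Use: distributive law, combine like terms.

(4r - 9q)(-2q + 2r - 4p)(-9q + 1)
= (-8qr + 8r^2 - 16pr + 18q^2 - 18qr + 36pq)(-9q + 1)    [distributive law]
= (-26qr + 8r^2 - 16pr + 18q^2 + 36pq)(-9q + 1)    [combine like terms]
= 234q^2r - 26qr - 72qr^2 + 8r^2 + 144pqr - 16pr - 162q^3 + 18q^2 - 324pq^2 + 36pq    [distributive law]

234q^2r - 26qr - 72qr^2 + 8r^2 + 144pqr - 16pr - 162q^3 + 18q^2 - 324pq^2 + 36pq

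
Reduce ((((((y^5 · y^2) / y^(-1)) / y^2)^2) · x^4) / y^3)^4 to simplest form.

x^16y^36

((((((y^5 · y^2) / y^(-1)) / y^2)^2) · x^4) / y^3)^4
= ((((((y^5 · y^2) / y^(-1)) / y^2)^2) · x^4)^4) / ((y^3)^4)    [power of a quotient]
= ((((((y^5 · y^2) / y^(-1)) / y^2)^2)^4) · ((x^4)^4)) / ((y^3)^4)    [power of a product]
= (((((y^5 · y^2) / y^(-1)) / y^2)^8) · ((x^4)^4)) / ((y^3)^4)    [power of a power]
= (((((y^5 · y^2) / y^(-1))^8) / ((y^2)^8)) · ((x^4)^4)) / ((y^3)^4)    [power of a quotient]
= (((((y^5 · y^2)^8) / ((y^(-1))^8)) / ((y^2)^8)) · ((x^4)^4)) / ((y^3)^4)    [power of a quotient]
= ((((((y^5)^8) · ((y^2)^8)) / ((y^(-1))^8)) / ((y^2)^8)) · ((x^4)^4)) / ((y^3)^4)    [power of a product]
= ((((y^40 · ((y^2)^8)) / ((y^(-1))^8)) / ((y^2)^8)) · ((x^4)^4)) / ((y^3)^4)    [power of a power]
= ((((y^40 · y^16) / ((y^(-1))^8)) / ((y^2)^8)) · ((x^4)^4)) / ((y^3)^4)    [power of a power]
= (((y^56 / ((y^(-1))^8)) / ((y^2)^8)) · ((x^4)^4)) / ((y^3)^4)    [product of powers]
= (((y^56 / y^(-8)) / ((y^2)^8)) · ((x^4)^4)) / ((y^3)^4)    [power of a power]
= ((y^64 / ((y^2)^8)) · ((x^4)^4)) / ((y^3)^4)    [quotient of powers]
= ((y^64 / y^16) · ((x^4)^4)) / ((y^3)^4)    [power of a power]
= (y^48 · ((x^4)^4)) / ((y^3)^4)    [quotient of powers]
= (y^48 · x^16) / ((y^3)^4)    [power of a power]
= (y^48 · x^16) / y^12    [power of a power]
= x^16y^36    [quotient of powers]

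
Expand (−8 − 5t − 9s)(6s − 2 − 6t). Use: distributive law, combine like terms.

(−8 − 5t − 9s)(6s − 2 − 6t)
= −48s + 16 + 48t − 30st + 10t + 30t^2 − 54s^2 + 18s + 54st    [distributive law]
= −30s + 16 + 58t + 24st + 30t^2 − 54s^2    [combine like terms]

−30s + 16 + 58t + 24st + 30t^2 − 54s^2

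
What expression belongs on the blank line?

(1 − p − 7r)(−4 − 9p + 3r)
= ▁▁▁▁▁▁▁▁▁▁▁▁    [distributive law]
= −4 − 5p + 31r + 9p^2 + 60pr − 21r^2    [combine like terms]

Applying distributive law to the line above:

−4 − 9p + 3r + 4p + 9p^2 − 3pr + 28r + 63pr − 21r^2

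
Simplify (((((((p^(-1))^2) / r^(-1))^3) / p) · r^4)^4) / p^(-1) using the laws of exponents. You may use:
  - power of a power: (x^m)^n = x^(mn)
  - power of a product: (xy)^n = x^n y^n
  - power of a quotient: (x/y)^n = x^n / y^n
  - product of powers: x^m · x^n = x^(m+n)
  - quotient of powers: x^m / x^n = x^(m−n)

p^(-27)r^28

(((((((p^(-1))^2) / r^(-1))^3) / p) · r^4)^4) / p^(-1)
= (((((((p^(-1))^2) / r^(-1))^3) / p)^4) · ((r^4)^4)) / p^(-1)    [power of a product]
= (((((((p^(-1))^2) / r^(-1))^3)^4) / (p^4)) · ((r^4)^4)) / p^(-1)    [power of a quotient]
= ((((((p^(-1))^2) / r^(-1))^12) / (p^4)) · ((r^4)^4)) / p^(-1)    [power of a power]
= ((((((p^(-1))^2)^12) / ((r^(-1))^12)) / (p^4)) · ((r^4)^4)) / p^(-1)    [power of a quotient]
= (((((p^(-1))^24) / ((r^(-1))^12)) / (p^4)) · ((r^4)^4)) / p^(-1)    [power of a power]
= (((p^(-24) / ((r^(-1))^12)) / (p^4)) · ((r^4)^4)) / p^(-1)    [power of a power]
= (((p^(-24) / r^(-12)) / (p^4)) · ((r^4)^4)) / p^(-1)    [power of a power]
= (((p^(-24) / r^(-12)) / p^4) · r^16) / p^(-1)    [power of a power]
= p^(-27)r^28    [quotient of powers; product of powers]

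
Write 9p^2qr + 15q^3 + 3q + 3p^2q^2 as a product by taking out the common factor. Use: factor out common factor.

9p^2qr + 15q^3 + 3q + 3p^2q^2
= 3(3p^2qr + 5q^3 + q + p^2q^2)    [factor out 3]
= 3q(3p^2r + 5q^2 + 1 + p^2q)    [factor out q]

3q(3p^2r + 5q^2 + 1 + p^2q)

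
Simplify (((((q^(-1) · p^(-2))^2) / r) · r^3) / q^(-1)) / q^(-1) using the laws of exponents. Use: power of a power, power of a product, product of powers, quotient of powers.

(((((q^(-1) · p^(-2))^2) / r) · r^3) / q^(-1)) / q^(-1)
= ((((((q^(-1))^2) · ((p^(-2))^2)) / r) · r^3) / q^(-1)) / q^(-1)    [power of a product]
= ((((q^(-2) · ((p^(-2))^2)) / r) · r^3) / q^(-1)) / q^(-1)    [power of a power]
= ((((q^(-2) · p^(-4)) / r) · r^3) / q^(-1)) / q^(-1)    [power of a power]
= p^(-4)r^2    [quotient of powers; product of powers]

p^(-4)r^2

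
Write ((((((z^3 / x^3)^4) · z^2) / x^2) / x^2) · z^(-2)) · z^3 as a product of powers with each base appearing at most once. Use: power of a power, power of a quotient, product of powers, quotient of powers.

x^(-16)·z^15

((((((z^3 / x^3)^4) · z^2) / x^2) / x^2) · z^(-2)) · z^3
= (((((((z^3)^4) / ((x^3)^4)) · z^2) / x^2) / x^2) · z^(-2)) · z^3    [power of a quotient]
= (((((z^12 / ((x^3)^4)) · z^2) / x^2) / x^2) · z^(-2)) · z^3    [power of a power]
= (((((z^12 / x^12) · z^2) / x^2) / x^2) · z^(-2)) · z^3    [power of a power]
= x^(-16)·z^15    [quotient of powers; product of powers]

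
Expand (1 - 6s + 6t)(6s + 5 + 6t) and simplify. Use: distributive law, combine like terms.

-24s + 5 + 36t - 36s² + 36t²

(1 - 6s + 6t)(6s + 5 + 6t)
= 6s + 5 + 6t - 36s² - 30s - 36st + 36st + 30t + 36t²    [distributive law]
= -24s + 5 + 36t - 36s² + 36t²    [combine like terms]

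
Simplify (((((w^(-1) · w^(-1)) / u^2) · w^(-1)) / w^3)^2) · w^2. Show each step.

(((((w^(-1) · w^(-1)) / u^2) · w^(-1)) / w^3)^2) · w^2
= (((((w^(-1) · w^(-1)) / u^2) · w^(-1))^2) / ((w^3)^2)) · w^2    [power of a quotient]
= (((((w^(-1) · w^(-1)) / u^2)^2) · ((w^(-1))^2)) / ((w^3)^2)) · w^2    [power of a product]
= (((((w^(-1) · w^(-1))^2) / ((u^2)^2)) · ((w^(-1))^2)) / ((w^3)^2)) · w^2    [power of a quotient]
= ((((((w^(-1))^2) · ((w^(-1))^2)) / ((u^2)^2)) · ((w^(-1))^2)) / ((w^3)^2)) · w^2    [power of a product]
= ((((w^(-2) · ((w^(-1))^2)) / ((u^2)^2)) · ((w^(-1))^2)) / ((w^3)^2)) · w^2    [power of a power]
= ((((w^(-2) · w^(-2)) / ((u^2)^2)) · ((w^(-1))^2)) / ((w^3)^2)) · w^2    [power of a power]
= (((w^(-4) / ((u^2)^2)) · ((w^(-1))^2)) / ((w^3)^2)) · w^2    [product of powers]
= (((w^(-4) / u^4) · ((w^(-1))^2)) / ((w^3)^2)) · w^2    [power of a power]
= (((w^(-4) / u^4) · w^(-2)) / ((w^3)^2)) · w^2    [power of a power]
= (((w^(-4) / u^4) · w^(-2)) / w^6) · w^2    [power of a power]
= u^(-4)w^(-10)    [quotient of powers; product of powers]

u^(-4)w^(-10)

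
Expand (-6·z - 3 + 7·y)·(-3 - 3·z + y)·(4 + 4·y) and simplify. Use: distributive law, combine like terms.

(-6·z - 3 + 7·y)·(-3 - 3·z + y)·(4 + 4·y)
= (18·z + 18·z^2 - 6·y·z + 9 + 9·z - 3·y - 21·y - 21·y·z + 7·y^2)·(4 + 4·y)    [distributive law]
= (27·z + 18·z^2 - 27·y·z + 9 - 24·y + 7·y^2)·(4 + 4·y)    [combine like terms]
= 108·z + 108·y·z + 72·z^2 + 72·y·z^2 - 108·y·z - 108·y^2·z + 36 + 36·y - 96·y - 96·y^2 + 28·y^2 + 28·y^3    [distributive law]
= 108·z + 72·z^2 + 72·y·z^2 - 108·y^2·z + 36 - 60·y - 68·y^2 + 28·y^3    [combine like terms]

108·z + 72·z^2 + 72·y·z^2 - 108·y^2·z + 36 - 60·y - 68·y^2 + 28·y^3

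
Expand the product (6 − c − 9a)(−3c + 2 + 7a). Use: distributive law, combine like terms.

(6 − c − 9a)(−3c + 2 + 7a)
= −18c + 12 + 42a + 3c² − 2c − 7ac + 27ac − 18a − 63a²    [distributive law]
= −20c + 12 + 24a + 3c² + 20ac − 63a²    [combine like terms]

−20c + 12 + 24a + 3c² + 20ac − 63a²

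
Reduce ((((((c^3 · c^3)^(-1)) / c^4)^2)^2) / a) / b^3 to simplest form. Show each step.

a^(-1)b^(-3)c^(-40)

((((((c^3 · c^3)^(-1)) / c^4)^2)^2) / a) / b^3
= (((((c^3 · c^3)^(-1)) / c^4)^4) / a) / b^3    [power of a power]
= (((((c^3 · c^3)^(-1))^4) / ((c^4)^4)) / a) / b^3    [power of a quotient]
= ((((c^3 · c^3)^(-4)) / ((c^4)^4)) / a) / b^3    [power of a power]
= (((((c^3)^(-4)) · ((c^3)^(-4))) / ((c^4)^4)) / a) / b^3    [power of a product]
= (((c^(-12) · ((c^3)^(-4))) / ((c^4)^4)) / a) / b^3    [power of a power]
= (((c^(-12) · c^(-12)) / ((c^4)^4)) / a) / b^3    [power of a power]
= ((c^(-24) / ((c^4)^4)) / a) / b^3    [product of powers]
= ((c^(-24) / c^16) / a) / b^3    [power of a power]
= (c^(-40) / a) / b^3    [quotient of powers]
= a^(-1)b^(-3)c^(-40)    [quotient of powers]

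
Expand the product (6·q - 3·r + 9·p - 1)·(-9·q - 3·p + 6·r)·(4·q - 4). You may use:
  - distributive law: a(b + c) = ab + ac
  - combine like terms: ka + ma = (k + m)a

-216·q^3 + 252·q^2 - 396·p·q^2 + 408·p·q + 252·q^2·r - 276·q·r + 252·p·q·r - 252·p·r - 72·q·r^2 + 72·r^2 - 108·p^2·q + 108·p^2 - 36·q - 12·p + 24·r

(6·q - 3·r + 9·p - 1)·(-9·q - 3·p + 6·r)·(4·q - 4)
= (-54·q^2 - 18·p·q + 36·q·r + 27·q·r + 9·p·r - 18·r^2 - 81·p·q - 27·p^2 + 54·p·r + 9·q + 3·p - 6·r)·(4·q - 4)    [distributive law]
= (-54·q^2 - 99·p·q + 63·q·r + 63·p·r - 18·r^2 - 27·p^2 + 9·q + 3·p - 6·r)·(4·q - 4)    [combine like terms]
= -216·q^3 + 216·q^2 - 396·p·q^2 + 396·p·q + 252·q^2·r - 252·q·r + 252·p·q·r - 252·p·r - 72·q·r^2 + 72·r^2 - 108·p^2·q + 108·p^2 + 36·q^2 - 36·q + 12·p·q - 12·p - 24·q·r + 24·r    [distributive law]
= -216·q^3 + 252·q^2 - 396·p·q^2 + 408·p·q + 252·q^2·r - 276·q·r + 252·p·q·r - 252·p·r - 72·q·r^2 + 72·r^2 - 108·p^2·q + 108·p^2 - 36·q - 12·p + 24·r    [combine like terms]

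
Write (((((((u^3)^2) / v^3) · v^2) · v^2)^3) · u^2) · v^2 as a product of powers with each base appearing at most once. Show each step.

(((((((u^3)^2) / v^3) · v^2) · v^2)^3) · u^2) · v^2
= (((((((u^3)^2) / v^3) · v^2)^3) · ((v^2)^3)) · u^2) · v^2    [power of a product]
= (((((((u^3)^2) / v^3)^3) · ((v^2)^3)) · ((v^2)^3)) · u^2) · v^2    [power of a product]
= (((((((u^3)^2)^3) / ((v^3)^3)) · ((v^2)^3)) · ((v^2)^3)) · u^2) · v^2    [power of a quotient]
= ((((((u^3)^6) / ((v^3)^3)) · ((v^2)^3)) · ((v^2)^3)) · u^2) · v^2    [power of a power]
= ((((u^18 / ((v^3)^3)) · ((v^2)^3)) · ((v^2)^3)) · u^2) · v^2    [power of a power]
= ((((u^18 / v^9) · ((v^2)^3)) · ((v^2)^3)) · u^2) · v^2    [power of a power]
= ((((u^18 / v^9) · v^6) · ((v^2)^3)) · u^2) · v^2    [power of a power]
= ((((u^18 / v^9) · v^6) · v^6) · u^2) · v^2    [power of a power]
= u^20v^5    [quotient of powers; product of powers]

u^20v^5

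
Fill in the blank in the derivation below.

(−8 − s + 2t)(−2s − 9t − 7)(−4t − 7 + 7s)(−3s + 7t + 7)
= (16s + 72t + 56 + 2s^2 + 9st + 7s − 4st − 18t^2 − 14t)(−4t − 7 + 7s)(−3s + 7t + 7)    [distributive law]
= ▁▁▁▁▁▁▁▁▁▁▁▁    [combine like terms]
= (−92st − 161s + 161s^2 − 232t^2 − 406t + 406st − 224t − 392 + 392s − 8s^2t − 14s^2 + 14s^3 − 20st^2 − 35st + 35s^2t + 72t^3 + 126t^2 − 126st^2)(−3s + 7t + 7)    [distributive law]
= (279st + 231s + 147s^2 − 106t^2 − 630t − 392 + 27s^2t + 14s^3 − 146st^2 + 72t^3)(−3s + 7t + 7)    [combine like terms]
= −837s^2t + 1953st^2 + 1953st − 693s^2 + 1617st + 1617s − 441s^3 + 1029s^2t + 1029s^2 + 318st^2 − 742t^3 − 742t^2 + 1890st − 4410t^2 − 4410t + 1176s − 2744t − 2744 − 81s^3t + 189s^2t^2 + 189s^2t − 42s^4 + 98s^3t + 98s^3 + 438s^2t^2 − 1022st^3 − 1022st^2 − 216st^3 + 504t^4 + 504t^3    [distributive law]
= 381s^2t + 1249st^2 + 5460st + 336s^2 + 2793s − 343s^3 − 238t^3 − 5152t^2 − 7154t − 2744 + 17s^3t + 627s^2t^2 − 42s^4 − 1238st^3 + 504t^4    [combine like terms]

By combine like terms:

(23s + 58t + 56 + 2s^2 + 5st − 18t^2)(−4t − 7 + 7s)(−3s + 7t + 7)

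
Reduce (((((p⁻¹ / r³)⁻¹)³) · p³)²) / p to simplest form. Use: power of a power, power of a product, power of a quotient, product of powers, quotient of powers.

p¹¹·r¹⁸

(((((p⁻¹ / r³)⁻¹)³) · p³)²) / p
= (((((p⁻¹ / r³)⁻¹)³)²) · ((p³)²)) / p    [power of a product]
= ((((p⁻¹ / r³)⁻¹)⁶) · ((p³)²)) / p    [power of a power]
= (((p⁻¹ / r³)⁻⁶) · ((p³)²)) / p    [power of a power]
= ((((p⁻¹)⁻⁶) / ((r³)⁻⁶)) · ((p³)²)) / p    [power of a quotient]
= ((p⁶ / ((r³)⁻⁶)) · ((p³)²)) / p    [power of a power]
= ((p⁶ / r⁻¹⁸) · ((p³)²)) / p    [power of a power]
= ((p⁶ / r⁻¹⁸) · p⁶) / p    [power of a power]
= p¹¹·r¹⁸    [quotient of powers; product of powers]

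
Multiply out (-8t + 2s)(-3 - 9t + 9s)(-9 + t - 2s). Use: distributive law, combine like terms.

-216t - 624t^2 + 756st + 72t^3 - 234st^2 + 198s^2t + 54s - 150s^2 - 36s^3

(-8t + 2s)(-3 - 9t + 9s)(-9 + t - 2s)
= (24t + 72t^2 - 72st - 6s - 18st + 18s^2)(-9 + t - 2s)    [distributive law]
= (24t + 72t^2 - 90st - 6s + 18s^2)(-9 + t - 2s)    [combine like terms]
= -216t + 24t^2 - 48st - 648t^2 + 72t^3 - 144st^2 + 810st - 90st^2 + 180s^2t + 54s - 6st + 12s^2 - 162s^2 + 18s^2t - 36s^3    [distributive law]
= -216t - 624t^2 + 756st + 72t^3 - 234st^2 + 198s^2t + 54s - 150s^2 - 36s^3    [combine like terms]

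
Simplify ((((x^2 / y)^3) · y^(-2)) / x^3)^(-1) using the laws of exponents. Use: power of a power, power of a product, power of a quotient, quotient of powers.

x^(-3)·y^5

((((x^2 / y)^3) · y^(-2)) / x^3)^(-1)
= ((((x^2 / y)^3) · y^(-2))^(-1)) / ((x^3)^(-1))    [power of a quotient]
= ((((x^2 / y)^3)^(-1)) · ((y^(-2))^(-1))) / ((x^3)^(-1))    [power of a product]
= (((x^2 / y)^(-3)) · ((y^(-2))^(-1))) / ((x^3)^(-1))    [power of a power]
= ((((x^2)^(-3)) / (y^(-3))) · ((y^(-2))^(-1))) / ((x^3)^(-1))    [power of a quotient]
= ((x^(-6) / (y^(-3))) · ((y^(-2))^(-1))) / ((x^3)^(-1))    [power of a power]
= ((x^(-6) / y^(-3)) · y^2) / ((x^3)^(-1))    [power of a power]
= ((x^(-6) / y^(-3)) · y^2) / x^(-3)    [power of a power]
= x^(-3)·y^5    [quotient of powers]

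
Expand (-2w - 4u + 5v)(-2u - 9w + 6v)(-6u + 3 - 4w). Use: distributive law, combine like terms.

-272u²w + 120uw - 268uw² + 54w² - 72w³ + 478uvw - 171vw + 228vw² - 48u³ + 24u² + 204u²v - 102uv - 180uv² + 90v² - 120v²w

(-2w - 4u + 5v)(-2u - 9w + 6v)(-6u + 3 - 4w)
= (4uw + 18w² - 12vw + 8u² + 36uw - 24uv - 10uv - 45vw + 30v²)(-6u + 3 - 4w)    [distributive law]
= (40uw + 18w² - 57vw + 8u² - 34uv + 30v²)(-6u + 3 - 4w)    [combine like terms]
= -240u²w + 120uw - 160uw² - 108uw² + 54w² - 72w³ + 342uvw - 171vw + 228vw² - 48u³ + 24u² - 32u²w + 204u²v - 102uv + 136uvw - 180uv² + 90v² - 120v²w    [distributive law]
= -272u²w + 120uw - 268uw² + 54w² - 72w³ + 478uvw - 171vw + 228vw² - 48u³ + 24u² + 204u²v - 102uv - 180uv² + 90v² - 120v²w    [combine like terms]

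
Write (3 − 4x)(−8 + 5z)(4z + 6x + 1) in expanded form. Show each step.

(3 − 4x)(−8 + 5z)(4z + 6x + 1)
= (−24 + 15z + 32x − 20xz)(4z + 6x + 1)    [distributive law]
= −96z − 144x − 24 + 60z^2 + 90xz + 15z + 128xz + 192x^2 + 32x − 80xz^2 − 120x^2z − 20xz    [distributive law]
= −81z − 112x − 24 + 60z^2 + 198xz + 192x^2 − 80xz^2 − 120x^2z    [combine like terms]

−81z − 112x − 24 + 60z^2 + 198xz + 192x^2 − 80xz^2 − 120x^2z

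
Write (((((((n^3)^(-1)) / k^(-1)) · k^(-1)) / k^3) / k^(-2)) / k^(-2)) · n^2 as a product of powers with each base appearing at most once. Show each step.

(((((((n^3)^(-1)) / k^(-1)) · k^(-1)) / k^3) / k^(-2)) / k^(-2)) · n^2
= (((((n^(-3) / k^(-1)) · k^(-1)) / k^3) / k^(-2)) / k^(-2)) · n^2    [power of a power]
= kn^(-1)    [quotient of powers; product of powers]

kn^(-1)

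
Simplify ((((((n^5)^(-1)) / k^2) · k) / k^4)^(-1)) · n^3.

((((((n^5)^(-1)) / k^2) · k) / k^4)^(-1)) · n^3
= ((((((n^5)^(-1)) / k^2) · k)^(-1)) / ((k^4)^(-1))) · n^3    [power of a quotient]
= ((((((n^5)^(-1)) / k^2)^(-1)) · (k^(-1))) / ((k^4)^(-1))) · n^3    [power of a product]
= ((((((n^5)^(-1))^(-1)) / ((k^2)^(-1))) · (k^(-1))) / ((k^4)^(-1))) · n^3    [power of a quotient]
= (((((n^5)^1) / ((k^2)^(-1))) · (k^(-1))) / ((k^4)^(-1))) · n^3    [power of a power]
= (((n^5 / ((k^2)^(-1))) · (k^(-1))) / ((k^4)^(-1))) · n^3    [power of a power]
= (((n^5 / k^(-2)) · (k^(-1))) / ((k^4)^(-1))) · n^3    [power of a power]
= (((n^5 / k^(-2)) · k^(-1)) / k^(-4)) · n^3    [power of a power]
= k^5n^8    [quotient of powers; product of powers]

k^5n^8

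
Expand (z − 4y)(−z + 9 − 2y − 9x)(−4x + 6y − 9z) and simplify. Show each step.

85xz² − 24yz² + 9z³ − 36xz + 378yz − 81z² − 386xyz − 60y²z + 36x²z + 144xy − 216y² + 184xy² + 48y³ − 144x²y

(z − 4y)(−z + 9 − 2y − 9x)(−4x + 6y − 9z)
= (−z² + 9z − 2yz − 9xz + 4yz − 36y + 8y² + 36xy)(−4x + 6y − 9z)    [distributive law]
= (−z² + 9z + 2yz − 9xz − 36y + 8y² + 36xy)(−4x + 6y − 9z)    [combine like terms]
= 4xz² − 6yz² + 9z³ − 36xz + 54yz − 81z² − 8xyz + 12y²z − 18yz² + 36x²z − 54xyz + 81xz² + 144xy − 216y² + 324yz − 32xy² + 48y³ − 72y²z − 144x²y + 216xy² − 324xyz    [distributive law]
= 85xz² − 24yz² + 9z³ − 36xz + 378yz − 81z² − 386xyz − 60y²z + 36x²z + 144xy − 216y² + 184xy² + 48y³ − 144x²y    [combine like terms]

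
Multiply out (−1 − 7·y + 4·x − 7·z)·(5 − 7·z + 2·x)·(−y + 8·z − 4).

(−1 − 7·y + 4·x − 7·z)·(5 − 7·z + 2·x)·(−y + 8·z − 4)
= (−5 + 7·z − 2·x − 35·y + 49·y·z − 14·x·y + 20·x − 28·x·z + 8·x^2 − 35·z + 49·z^2 − 14·x·z)·(−y + 8·z − 4)    [distributive law]
= (−5 − 28·z + 18·x − 35·y + 49·y·z − 14·x·y − 42·x·z + 8·x^2 + 49·z^2)·(−y + 8·z − 4)    [combine like terms]
= 5·y − 40·z + 20 + 28·y·z − 224·z^2 + 112·z − 18·x·y + 144·x·z − 72·x + 35·y^2 − 280·y·z + 140·y − 49·y^2·z + 392·y·z^2 − 196·y·z + 14·x·y^2 − 112·x·y·z + 56·x·y + 42·x·y·z − 336·x·z^2 + 168·x·z − 8·x^2·y + 64·x^2·z − 32·x^2 − 49·y·z^2 + 392·z^3 − 196·z^2    [distributive law]
= 145·y + 72·z + 20 − 448·y·z − 420·z^2 + 38·x·y + 312·x·z − 72·x + 35·y^2 − 49·y^2·z + 343·y·z^2 + 14·x·y^2 − 70·x·y·z − 336·x·z^2 − 8·x^2·y + 64·x^2·z − 32·x^2 + 392·z^3    [combine like terms]

145·y + 72·z + 20 − 448·y·z − 420·z^2 + 38·x·y + 312·x·z − 72·x + 35·y^2 − 49·y^2·z + 343·y·z^2 + 14·x·y^2 − 70·x·y·z − 336·x·z^2 − 8·x^2·y + 64·x^2·z − 32·x^2 + 392·z^3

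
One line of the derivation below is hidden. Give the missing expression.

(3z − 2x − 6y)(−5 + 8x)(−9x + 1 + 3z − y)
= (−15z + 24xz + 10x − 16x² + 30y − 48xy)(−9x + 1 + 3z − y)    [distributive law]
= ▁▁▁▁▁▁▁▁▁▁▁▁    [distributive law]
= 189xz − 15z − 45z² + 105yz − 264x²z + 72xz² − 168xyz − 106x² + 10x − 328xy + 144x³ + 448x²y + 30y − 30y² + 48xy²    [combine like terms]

Applying distributive law to the line above:

135xz − 15z − 45z² + 15yz − 216x²z + 24xz + 72xz² − 24xyz − 90x² + 10x + 30xz − 10xy + 144x³ − 16x² − 48x²z + 16x²y − 270xy + 30y + 90yz − 30y² + 432x²y − 48xy − 144xyz + 48xy²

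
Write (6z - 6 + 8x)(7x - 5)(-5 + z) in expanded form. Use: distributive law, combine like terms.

(6z - 6 + 8x)(7x - 5)(-5 + z)
= (42xz - 30z - 42x + 30 + 56x^2 - 40x)(-5 + z)    [distributive law]
= (42xz - 30z - 82x + 30 + 56x^2)(-5 + z)    [combine like terms]
= -210xz + 42xz^2 + 150z - 30z^2 + 410x - 82xz - 150 + 30z - 280x^2 + 56x^2z    [distributive law]
= -292xz + 42xz^2 + 180z - 30z^2 + 410x - 150 - 280x^2 + 56x^2z    [combine like terms]

-292xz + 42xz^2 + 180z - 30z^2 + 410x - 150 - 280x^2 + 56x^2z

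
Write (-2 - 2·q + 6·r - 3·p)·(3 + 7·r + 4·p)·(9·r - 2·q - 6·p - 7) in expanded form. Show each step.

-82·r + 54·q + 155·p + 42 - 258·r^2 + 36·q·r - 198·p·r + 126·p·q + 186·p^2 + 12·q^2 - 210·q·r^2 + 28·q^2·r + 6·p·q·r + 16·p·q^2 + 72·p^2·q + 378·r^3 - 225·p·r^2 - 126·p^2·r + 72·p^3

(-2 - 2·q + 6·r - 3·p)·(3 + 7·r + 4·p)·(9·r - 2·q - 6·p - 7)
= (-6 - 14·r - 8·p - 6·q - 14·q·r - 8·p·q + 18·r + 42·r^2 + 24·p·r - 9·p - 21·p·r - 12·p^2)·(9·r - 2·q - 6·p - 7)    [distributive law]
= (-6 + 4·r - 17·p - 6·q - 14·q·r - 8·p·q + 42·r^2 + 3·p·r - 12·p^2)·(9·r - 2·q - 6·p - 7)    [combine like terms]
= -54·r + 12·q + 36·p + 42 + 36·r^2 - 8·q·r - 24·p·r - 28·r - 153·p·r + 34·p·q + 102·p^2 + 119·p - 54·q·r + 12·q^2 + 36·p·q + 42·q - 126·q·r^2 + 28·q^2·r + 84·p·q·r + 98·q·r - 72·p·q·r + 16·p·q^2 + 48·p^2·q + 56·p·q + 378·r^3 - 84·q·r^2 - 252·p·r^2 - 294·r^2 + 27·p·r^2 - 6·p·q·r - 18·p^2·r - 21·p·r - 108·p^2·r + 24·p^2·q + 72·p^3 + 84·p^2    [distributive law]
= -82·r + 54·q + 155·p + 42 - 258·r^2 + 36·q·r - 198·p·r + 126·p·q + 186·p^2 + 12·q^2 - 210·q·r^2 + 28·q^2·r + 6·p·q·r + 16·p·q^2 + 72·p^2·q + 378·r^3 - 225·p·r^2 - 126·p^2·r + 72·p^3    [combine like terms]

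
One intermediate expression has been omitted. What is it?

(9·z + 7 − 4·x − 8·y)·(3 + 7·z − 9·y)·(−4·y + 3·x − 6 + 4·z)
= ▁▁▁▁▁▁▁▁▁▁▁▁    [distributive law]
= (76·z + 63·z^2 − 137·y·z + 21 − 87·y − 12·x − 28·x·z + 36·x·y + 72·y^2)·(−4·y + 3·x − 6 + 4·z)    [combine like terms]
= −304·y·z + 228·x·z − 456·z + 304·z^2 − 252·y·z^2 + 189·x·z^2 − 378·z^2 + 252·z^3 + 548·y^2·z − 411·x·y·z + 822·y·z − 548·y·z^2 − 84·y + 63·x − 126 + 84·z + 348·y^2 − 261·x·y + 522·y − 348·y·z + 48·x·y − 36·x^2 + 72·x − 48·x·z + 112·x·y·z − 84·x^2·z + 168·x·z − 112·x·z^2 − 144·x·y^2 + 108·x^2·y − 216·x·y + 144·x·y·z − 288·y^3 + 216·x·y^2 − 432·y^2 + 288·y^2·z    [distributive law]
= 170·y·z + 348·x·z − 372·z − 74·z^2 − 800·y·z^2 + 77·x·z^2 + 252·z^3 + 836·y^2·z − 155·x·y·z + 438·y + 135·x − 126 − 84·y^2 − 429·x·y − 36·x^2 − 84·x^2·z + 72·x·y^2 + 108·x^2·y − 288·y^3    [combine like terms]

After distributive law, the bracketed line is:

(27·z + 63·z^2 − 81·y·z + 21 + 49·z − 63·y − 12·x − 28·x·z + 36·x·y − 24·y − 56·y·z + 72·y^2)·(−4·y + 3·x − 6 + 4·z)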